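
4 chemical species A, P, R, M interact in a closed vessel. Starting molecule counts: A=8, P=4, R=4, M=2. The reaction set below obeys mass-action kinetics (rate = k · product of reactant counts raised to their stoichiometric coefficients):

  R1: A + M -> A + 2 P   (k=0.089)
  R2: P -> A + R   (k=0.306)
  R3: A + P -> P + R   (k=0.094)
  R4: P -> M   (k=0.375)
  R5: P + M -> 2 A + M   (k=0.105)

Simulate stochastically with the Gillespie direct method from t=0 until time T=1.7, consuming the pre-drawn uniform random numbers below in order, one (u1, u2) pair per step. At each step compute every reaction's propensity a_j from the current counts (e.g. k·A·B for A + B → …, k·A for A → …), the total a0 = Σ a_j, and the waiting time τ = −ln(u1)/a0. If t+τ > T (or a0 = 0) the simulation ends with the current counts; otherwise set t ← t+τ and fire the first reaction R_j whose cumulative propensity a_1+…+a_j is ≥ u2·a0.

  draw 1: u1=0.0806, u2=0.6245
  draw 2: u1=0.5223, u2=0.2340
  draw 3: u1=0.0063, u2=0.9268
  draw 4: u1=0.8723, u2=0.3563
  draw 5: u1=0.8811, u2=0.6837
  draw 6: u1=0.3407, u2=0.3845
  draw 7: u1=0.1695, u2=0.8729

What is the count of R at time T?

R at T = 8

t=0.000: A=8 P=4 R=4 M=2
Draw 1: a1=1.424, a2=1.224, a3=3.008, a4=1.500, a5=0.840, a0=7.996; τ=−ln(0.0806)/7.996=0.315 → t=0.315; u2·a0=0.6245·7.996=4.994; a1+a2=2.648 < 4.994 ≤ a1+…+a3=5.656 → R3 fires; A=7 P=4 R=5 M=2
Draw 2: a1=1.246, a2=1.224, a3=2.632, a4=1.500, a5=0.840, a0=7.442; τ=−ln(0.5223)/7.442=0.087 → t=0.402; u2·a0=0.2340·7.442=1.741; a1=1.246 < 1.741 ≤ a1+a2=2.470 → R2 fires; A=8 P=3 R=6 M=2
Draw 3: a1=1.424, a2=0.918, a3=2.256, a4=1.125, a5=0.630, a0=6.353; τ=−ln(0.0063)/6.353=0.798 → t=1.200; u2·a0=0.9268·6.353=5.888; a1+…+a4=5.723 < 5.888 ≤ a1+…+a5=6.353 → R5 fires; A=10 P=2 R=6 M=2
Draw 4: a1=1.780, a2=0.612, a3=1.880, a4=0.750, a5=0.420, a0=5.442; τ=−ln(0.8723)/5.442=0.025 → t=1.225; u2·a0=0.3563·5.442=1.939; a1=1.780 < 1.939 ≤ a1+a2=2.392 → R2 fires; A=11 P=1 R=7 M=2
Draw 5: a1=1.958, a2=0.306, a3=1.034, a4=0.375, a5=0.210, a0=3.883; τ=−ln(0.8811)/3.883=0.033 → t=1.258; u2·a0=0.6837·3.883=2.655; a1+a2=2.264 < 2.655 ≤ a1+…+a3=3.298 → R3 fires; A=10 P=1 R=8 M=2
Draw 6: a1=1.780, a2=0.306, a3=0.940, a4=0.375, a5=0.210, a0=3.611; τ=−ln(0.3407)/3.611=0.298 → t=1.556; u2·a0=0.3845·3.611=1.388 ≤ a1=1.780 → R1 fires; A=10 P=3 R=8 M=1
Draw 7: a1=0.890, a2=0.918, a3=2.820, a4=1.125, a5=0.315, a0=6.068; τ=−ln(0.1695)/6.068=0.293 → t=1.848 > T=1.7: stop.
Read off R at T=1.7: 8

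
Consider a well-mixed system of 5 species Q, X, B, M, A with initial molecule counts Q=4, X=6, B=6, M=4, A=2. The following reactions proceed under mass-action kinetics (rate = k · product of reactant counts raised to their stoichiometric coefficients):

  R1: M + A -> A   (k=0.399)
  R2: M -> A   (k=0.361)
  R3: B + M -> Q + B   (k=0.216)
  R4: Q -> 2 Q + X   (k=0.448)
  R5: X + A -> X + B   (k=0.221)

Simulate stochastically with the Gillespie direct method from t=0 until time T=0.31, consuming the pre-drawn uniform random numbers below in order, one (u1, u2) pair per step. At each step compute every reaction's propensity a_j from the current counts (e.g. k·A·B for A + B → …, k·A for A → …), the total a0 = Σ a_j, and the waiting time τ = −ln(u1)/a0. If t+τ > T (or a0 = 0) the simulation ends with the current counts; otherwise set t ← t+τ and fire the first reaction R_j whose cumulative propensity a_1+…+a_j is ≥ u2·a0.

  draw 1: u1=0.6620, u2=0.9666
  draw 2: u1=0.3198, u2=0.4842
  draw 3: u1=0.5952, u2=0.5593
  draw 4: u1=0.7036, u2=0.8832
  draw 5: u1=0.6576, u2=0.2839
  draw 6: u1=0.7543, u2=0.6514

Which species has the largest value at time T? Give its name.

Dominant species at T: B

t=0.000: Q=4 X=6 B=6 M=4 A=2
Draw 1: a1=3.192, a2=1.444, a3=5.184, a4=1.792, a5=2.652, a0=14.264; τ=−ln(0.6620)/14.264=0.029 → t=0.029; u2·a0=0.9666·14.264=13.788; a1+…+a4=11.612 < 13.788 ≤ a1+…+a5=14.264 → R5 fires; Q=4 X=6 B=7 M=4 A=1
Draw 2: a1=1.596, a2=1.444, a3=6.048, a4=1.792, a5=1.326, a0=12.206; τ=−ln(0.3198)/12.206=0.093 → t=0.122; u2·a0=0.4842·12.206=5.910; a1+a2=3.040 < 5.910 ≤ a1+…+a3=9.088 → R3 fires; Q=5 X=6 B=7 M=3 A=1
Draw 3: a1=1.197, a2=1.083, a3=4.536, a4=2.240, a5=1.326, a0=10.382; τ=−ln(0.5952)/10.382=0.050 → t=0.172; u2·a0=0.5593·10.382=5.807; a1+a2=2.280 < 5.807 ≤ a1+…+a3=6.816 → R3 fires; Q=6 X=6 B=7 M=2 A=1
Draw 4: a1=0.798, a2=0.722, a3=3.024, a4=2.688, a5=1.326, a0=8.558; τ=−ln(0.7036)/8.558=0.041 → t=0.213; u2·a0=0.8832·8.558=7.558; a1+…+a4=7.232 < 7.558 ≤ a1+…+a5=8.558 → R5 fires; Q=6 X=6 B=8 M=2 A=0
Draw 5: a1=0.000, a2=0.722, a3=3.456, a4=2.688, a5=0.000, a0=6.866; τ=−ln(0.6576)/6.866=0.061 → t=0.274; u2·a0=0.2839·6.866=1.949; a1+a2=0.722 < 1.949 ≤ a1+…+a3=4.178 → R3 fires; Q=7 X=6 B=8 M=1 A=0
Draw 6: a1=0.000, a2=0.361, a3=1.728, a4=3.136, a5=0.000, a0=5.225; τ=−ln(0.7543)/5.225=0.054 → t=0.328 > T=0.31: stop.
At T=0.31: Q=7 X=6 B=8 M=1 A=0; the largest is B.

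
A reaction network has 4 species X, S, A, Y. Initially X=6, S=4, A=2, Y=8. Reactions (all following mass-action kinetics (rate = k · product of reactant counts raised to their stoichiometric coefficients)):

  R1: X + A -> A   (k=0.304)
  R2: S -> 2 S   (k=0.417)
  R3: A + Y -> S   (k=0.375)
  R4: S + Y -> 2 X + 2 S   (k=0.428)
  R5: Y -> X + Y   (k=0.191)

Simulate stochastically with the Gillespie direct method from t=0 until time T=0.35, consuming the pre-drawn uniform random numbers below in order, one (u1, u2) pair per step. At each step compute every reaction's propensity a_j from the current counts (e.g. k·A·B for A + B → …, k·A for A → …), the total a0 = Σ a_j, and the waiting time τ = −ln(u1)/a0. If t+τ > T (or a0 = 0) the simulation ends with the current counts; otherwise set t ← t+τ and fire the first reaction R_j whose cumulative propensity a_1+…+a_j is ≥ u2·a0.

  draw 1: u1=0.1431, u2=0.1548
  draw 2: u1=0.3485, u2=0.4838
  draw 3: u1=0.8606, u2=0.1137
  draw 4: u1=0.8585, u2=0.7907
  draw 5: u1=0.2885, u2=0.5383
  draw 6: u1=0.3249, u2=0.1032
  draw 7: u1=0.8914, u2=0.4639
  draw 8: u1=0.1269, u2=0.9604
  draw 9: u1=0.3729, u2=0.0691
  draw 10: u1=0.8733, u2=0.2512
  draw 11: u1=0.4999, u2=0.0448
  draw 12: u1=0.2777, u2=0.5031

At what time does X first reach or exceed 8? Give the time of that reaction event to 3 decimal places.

t=0.000: X=6 S=4 A=2 Y=8
Draw 1: a1=3.648, a2=1.668, a3=6.000, a4=13.696, a5=1.528, a0=26.540; τ=−ln(0.1431)/26.540=0.073 → t=0.073; u2·a0=0.1548·26.540=4.108; a1=3.648 < 4.108 ≤ a1+a2=5.316 → R2 fires; X=6 S=5 A=2 Y=8
Draw 2: a1=3.648, a2=2.085, a3=6.000, a4=17.120, a5=1.528, a0=30.381; τ=−ln(0.3485)/30.381=0.035 → t=0.108; u2·a0=0.4838·30.381=14.698; a1+…+a3=11.733 < 14.698 ≤ a1+…+a4=28.853 → R4 fires; X=8 S=6 A=2 Y=7
Draw 3: a1=4.864, a2=2.502, a3=5.250, a4=17.976, a5=1.337, a0=31.929; τ=−ln(0.8606)/31.929=0.005 → t=0.113; u2·a0=0.1137·31.929=3.630 ≤ a1=4.864 → R1 fires; X=7 S=6 A=2 Y=7
Draw 4: a1=4.256, a2=2.502, a3=5.250, a4=17.976, a5=1.337, a0=31.321; τ=−ln(0.8585)/31.321=0.005 → t=0.118; u2·a0=0.7907·31.321=24.766; a1+…+a3=12.008 < 24.766 ≤ a1+…+a4=29.984 → R4 fires; X=9 S=7 A=2 Y=6
Draw 5: a1=5.472, a2=2.919, a3=4.500, a4=17.976, a5=1.146, a0=32.013; τ=−ln(0.2885)/32.013=0.039 → t=0.156; u2·a0=0.5383·32.013=17.233; a1+…+a3=12.891 < 17.233 ≤ a1+…+a4=30.867 → R4 fires; X=11 S=8 A=2 Y=5
Draw 6: a1=6.688, a2=3.336, a3=3.750, a4=17.120, a5=0.955, a0=31.849; τ=−ln(0.3249)/31.849=0.035 → t=0.192; u2·a0=0.1032·31.849=3.287 ≤ a1=6.688 → R1 fires; X=10 S=8 A=2 Y=5
Draw 7: a1=6.080, a2=3.336, a3=3.750, a4=17.120, a5=0.955, a0=31.241; τ=−ln(0.8914)/31.241=0.004 → t=0.195; u2·a0=0.4639·31.241=14.493; a1+…+a3=13.166 < 14.493 ≤ a1+…+a4=30.286 → R4 fires; X=12 S=9 A=2 Y=4
Draw 8: a1=7.296, a2=3.753, a3=3.000, a4=15.408, a5=0.764, a0=30.221; τ=−ln(0.1269)/30.221=0.068 → t=0.264; u2·a0=0.9604·30.221=29.024; a1+…+a3=14.049 < 29.024 ≤ a1+…+a4=29.457 → R4 fires; X=14 S=10 A=2 Y=3
Draw 9: a1=8.512, a2=4.170, a3=2.250, a4=12.840, a5=0.573, a0=28.345; τ=−ln(0.3729)/28.345=0.035 → t=0.298; u2·a0=0.0691·28.345=1.959 ≤ a1=8.512 → R1 fires; X=13 S=10 A=2 Y=3
Draw 10: a1=7.904, a2=4.170, a3=2.250, a4=12.840, a5=0.573, a0=27.737; τ=−ln(0.8733)/27.737=0.005 → t=0.303; u2·a0=0.2512·27.737=6.968 ≤ a1=7.904 → R1 fires; X=12 S=10 A=2 Y=3
Draw 11: a1=7.296, a2=4.170, a3=2.250, a4=12.840, a5=0.573, a0=27.129; τ=−ln(0.4999)/27.129=0.026 → t=0.329; u2·a0=0.0448·27.129=1.215 ≤ a1=7.296 → R1 fires; X=11 S=10 A=2 Y=3
Draw 12: a1=6.688, a2=4.170, a3=2.250, a4=12.840, a5=0.573, a0=26.521; τ=−ln(0.2777)/26.521=0.048 → t=0.377 > T=0.35: stop.
X first becomes ≥ 8 when it reaches 8 at the event at t=0.108.

Threshold first reached at t = 0.108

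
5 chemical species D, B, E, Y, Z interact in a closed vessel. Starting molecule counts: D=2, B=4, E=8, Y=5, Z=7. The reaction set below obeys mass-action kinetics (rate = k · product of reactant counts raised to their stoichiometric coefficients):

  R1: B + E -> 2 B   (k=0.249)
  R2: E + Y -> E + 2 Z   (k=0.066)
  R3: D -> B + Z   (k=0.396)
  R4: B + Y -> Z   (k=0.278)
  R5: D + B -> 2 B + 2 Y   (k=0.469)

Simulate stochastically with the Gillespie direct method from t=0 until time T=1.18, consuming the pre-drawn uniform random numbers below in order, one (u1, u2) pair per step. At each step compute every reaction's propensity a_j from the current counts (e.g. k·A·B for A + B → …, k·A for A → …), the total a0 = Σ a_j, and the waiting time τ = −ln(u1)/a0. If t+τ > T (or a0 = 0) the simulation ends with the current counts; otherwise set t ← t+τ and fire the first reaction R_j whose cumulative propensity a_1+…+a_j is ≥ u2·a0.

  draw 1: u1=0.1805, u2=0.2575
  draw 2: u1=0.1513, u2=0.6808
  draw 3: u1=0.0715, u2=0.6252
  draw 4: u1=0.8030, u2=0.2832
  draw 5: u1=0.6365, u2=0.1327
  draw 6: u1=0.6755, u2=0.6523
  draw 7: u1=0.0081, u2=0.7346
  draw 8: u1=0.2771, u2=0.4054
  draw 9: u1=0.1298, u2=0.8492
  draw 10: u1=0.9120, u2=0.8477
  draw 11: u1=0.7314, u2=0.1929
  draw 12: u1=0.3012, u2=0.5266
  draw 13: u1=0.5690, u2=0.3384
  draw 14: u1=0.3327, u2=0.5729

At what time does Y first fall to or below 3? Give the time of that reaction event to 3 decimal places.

t=0.000: D=2 B=4 E=8 Y=5 Z=7
Draw 1: a1=7.968, a2=2.640, a3=0.792, a4=5.560, a5=3.752, a0=20.712; τ=−ln(0.1805)/20.712=0.083 → t=0.083; u2·a0=0.2575·20.712=5.333 ≤ a1=7.968 → R1 fires; D=2 B=5 E=7 Y=5 Z=7
Draw 2: a1=8.715, a2=2.310, a3=0.792, a4=6.950, a5=4.690, a0=23.457; τ=−ln(0.1513)/23.457=0.081 → t=0.163; u2·a0=0.6808·23.457=15.970; a1+…+a3=11.817 < 15.970 ≤ a1+…+a4=18.767 → R4 fires; D=2 B=4 E=7 Y=4 Z=8
Draw 3: a1=6.972, a2=1.848, a3=0.792, a4=4.448, a5=3.752, a0=17.812; τ=−ln(0.0715)/17.812=0.148 → t=0.311; u2·a0=0.6252·17.812=11.136; a1+…+a3=9.612 < 11.136 ≤ a1+…+a4=14.060 → R4 fires; D=2 B=3 E=7 Y=3 Z=9
Draw 4: a1=5.229, a2=1.386, a3=0.792, a4=2.502, a5=2.814, a0=12.723; τ=−ln(0.8030)/12.723=0.017 → t=0.329; u2·a0=0.2832·12.723=3.603 ≤ a1=5.229 → R1 fires; D=2 B=4 E=6 Y=3 Z=9
Draw 5: a1=5.976, a2=1.188, a3=0.792, a4=3.336, a5=3.752, a0=15.044; τ=−ln(0.6365)/15.044=0.030 → t=0.359; u2·a0=0.1327·15.044=1.996 ≤ a1=5.976 → R1 fires; D=2 B=5 E=5 Y=3 Z=9
Draw 6: a1=6.225, a2=0.990, a3=0.792, a4=4.170, a5=4.690, a0=16.867; τ=−ln(0.6755)/16.867=0.023 → t=0.382; u2·a0=0.6523·16.867=11.002; a1+…+a3=8.007 < 11.002 ≤ a1+…+a4=12.177 → R4 fires; D=2 B=4 E=5 Y=2 Z=10
Draw 7: a1=4.980, a2=0.660, a3=0.792, a4=2.224, a5=3.752, a0=12.408; τ=−ln(0.0081)/12.408=0.388 → t=0.770; u2·a0=0.7346·12.408=9.115; a1+…+a4=8.656 < 9.115 ≤ a1+…+a5=12.408 → R5 fires; D=1 B=5 E=5 Y=4 Z=10
Draw 8: a1=6.225, a2=1.320, a3=0.396, a4=5.560, a5=2.345, a0=15.846; τ=−ln(0.2771)/15.846=0.081 → t=0.851; u2·a0=0.4054·15.846=6.424; a1=6.225 < 6.424 ≤ a1+a2=7.545 → R2 fires; D=1 B=5 E=5 Y=3 Z=12
Draw 9: a1=6.225, a2=0.990, a3=0.396, a4=4.170, a5=2.345, a0=14.126; τ=−ln(0.1298)/14.126=0.145 → t=0.995; u2·a0=0.8492·14.126=11.996; a1+…+a4=11.781 < 11.996 ≤ a1+…+a5=14.126 → R5 fires; D=0 B=6 E=5 Y=5 Z=12
Draw 10: a1=7.470, a2=1.650, a3=0.000, a4=8.340, a5=0.000, a0=17.460; τ=−ln(0.9120)/17.460=0.005 → t=1.001; u2·a0=0.8477·17.460=14.801; a1+…+a3=9.120 < 14.801 ≤ a1+…+a4=17.460 → R4 fires; D=0 B=5 E=5 Y=4 Z=13
Draw 11: a1=6.225, a2=1.320, a3=0.000, a4=5.560, a5=0.000, a0=13.105; τ=−ln(0.7314)/13.105=0.024 → t=1.025; u2·a0=0.1929·13.105=2.528 ≤ a1=6.225 → R1 fires; D=0 B=6 E=4 Y=4 Z=13
Draw 12: a1=5.976, a2=1.056, a3=0.000, a4=6.672, a5=0.000, a0=13.704; τ=−ln(0.3012)/13.704=0.088 → t=1.112; u2·a0=0.5266·13.704=7.217; a1+…+a3=7.032 < 7.217 ≤ a1+…+a4=13.704 → R4 fires; D=0 B=5 E=4 Y=3 Z=14
Draw 13: a1=4.980, a2=0.792, a3=0.000, a4=4.170, a5=0.000, a0=9.942; τ=−ln(0.5690)/9.942=0.057 → t=1.169; u2·a0=0.3384·9.942=3.364 ≤ a1=4.980 → R1 fires; D=0 B=6 E=3 Y=3 Z=14
Draw 14: a1=4.482, a2=0.594, a3=0.000, a4=5.004, a5=0.000, a0=10.080; τ=−ln(0.3327)/10.080=0.109 → t=1.278 > T=1.18: stop.
Y first becomes ≤ 3 when it reaches 3 at the event at t=0.311.

Threshold first reached at t = 0.311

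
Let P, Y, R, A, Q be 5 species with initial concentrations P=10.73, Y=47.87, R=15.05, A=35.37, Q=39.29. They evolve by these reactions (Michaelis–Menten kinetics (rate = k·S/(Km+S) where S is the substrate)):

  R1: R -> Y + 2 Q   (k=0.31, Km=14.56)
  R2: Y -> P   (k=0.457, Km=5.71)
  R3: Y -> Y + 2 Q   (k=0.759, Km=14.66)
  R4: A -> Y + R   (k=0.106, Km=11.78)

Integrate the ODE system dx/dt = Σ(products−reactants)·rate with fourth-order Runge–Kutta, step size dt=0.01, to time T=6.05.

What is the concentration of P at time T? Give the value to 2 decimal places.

RK4 with dt=0.01: 605 steps to T=6.05. Trajectory (selected grid times):
t=0.00: P=10.73 Y=47.87 R=15.05 A=35.37 Q=39.29
t=0.67: P=11.00 Y=47.76 R=15.00 A=35.32 Q=40.28
t=1.34: P=11.28 Y=47.64 R=14.95 A=35.26 Q=41.27
t=2.02: P=11.55 Y=47.52 R=14.89 A=35.21 Q=42.27
t=2.69: P=11.83 Y=47.41 R=14.84 A=35.16 Q=43.26
t=3.36: P=12.10 Y=47.29 R=14.79 A=35.10 Q=44.24
t=4.03: P=12.37 Y=47.18 R=14.74 A=35.05 Q=45.23
t=4.71: P=12.65 Y=47.06 R=14.69 A=35.00 Q=46.23
t=5.38: P=12.92 Y=46.94 R=14.64 A=34.94 Q=47.21
t=6.05: P=13.20 Y=46.83 R=14.58 A=34.89 Q=48.19
Read off P at T=6.05: 13.20

P at T = 13.20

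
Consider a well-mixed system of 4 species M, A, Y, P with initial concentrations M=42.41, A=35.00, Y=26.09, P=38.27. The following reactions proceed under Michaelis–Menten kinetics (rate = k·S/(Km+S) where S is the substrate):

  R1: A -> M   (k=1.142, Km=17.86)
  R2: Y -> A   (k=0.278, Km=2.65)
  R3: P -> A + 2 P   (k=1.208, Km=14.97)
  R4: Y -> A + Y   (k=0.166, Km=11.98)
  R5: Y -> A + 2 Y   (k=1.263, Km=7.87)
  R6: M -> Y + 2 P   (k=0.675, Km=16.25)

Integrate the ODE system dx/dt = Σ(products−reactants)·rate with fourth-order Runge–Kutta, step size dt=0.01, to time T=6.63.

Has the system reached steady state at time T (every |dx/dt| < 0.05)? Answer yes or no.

Steady state at T: no

RK4 with dt=0.01: 663 steps to T=6.63. Trajectory (selected grid times):
t=0.00: M=42.41 A=35.00 Y=26.09 P=38.27
t=0.74: M=42.61 A=36.08 Y=26.99 P=39.64
t=1.47: M=42.81 A=37.14 Y=27.87 P=41.00
t=2.21: M=43.03 A=38.23 Y=28.78 P=42.38
t=2.95: M=43.24 A=39.33 Y=29.69 P=43.77
t=3.68: M=43.46 A=40.42 Y=30.59 P=45.14
t=4.42: M=43.68 A=41.53 Y=31.51 P=46.54
t=5.16: M=43.91 A=42.64 Y=32.44 P=47.95
t=5.89: M=44.14 A=43.75 Y=33.35 P=49.35
t=6.63: M=44.38 A=44.87 Y=34.29 P=50.77
Rates at T: R1=0.8169, R2=0.2581, R3=0.9329, R4=0.1230, R5=1.0272, R6=0.4941
dx/dt at T (Σ net stoichiometry × rate): M=+0.3228, A=+1.5243, Y=+1.2632, P=+1.9211
Largest |dx/dt| is |+1.9211| (P) ≥ 0.05 → not steady.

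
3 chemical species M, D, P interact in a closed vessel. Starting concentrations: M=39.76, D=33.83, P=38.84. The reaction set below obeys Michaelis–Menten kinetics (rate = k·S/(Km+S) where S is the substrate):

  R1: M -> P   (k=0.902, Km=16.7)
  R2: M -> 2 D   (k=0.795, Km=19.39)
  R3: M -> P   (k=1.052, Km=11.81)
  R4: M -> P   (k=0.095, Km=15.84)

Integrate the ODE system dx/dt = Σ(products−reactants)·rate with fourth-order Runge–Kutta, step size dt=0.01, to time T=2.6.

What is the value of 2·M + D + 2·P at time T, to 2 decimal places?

Value at T = 191.03

Check how each reaction changes W = 2·M + D + 2·P (weight of products minus weight of reactants):
R1: M -> P: (2·1) − (2·1) = 2 − 2 = 0
R2: M -> 2 D: (1·2) − (2·1) = 2 − 2 = 0
R3: M -> P: (2·1) − (2·1) = 2 − 2 = 0
R4: M -> P: (2·1) − (2·1) = 2 − 2 = 0
Every reaction leaves W unchanged, so W is conserved and no simulation is needed: W(T) = W(0) = 2·39.76 + 33.83 + 2·38.84 = 191.03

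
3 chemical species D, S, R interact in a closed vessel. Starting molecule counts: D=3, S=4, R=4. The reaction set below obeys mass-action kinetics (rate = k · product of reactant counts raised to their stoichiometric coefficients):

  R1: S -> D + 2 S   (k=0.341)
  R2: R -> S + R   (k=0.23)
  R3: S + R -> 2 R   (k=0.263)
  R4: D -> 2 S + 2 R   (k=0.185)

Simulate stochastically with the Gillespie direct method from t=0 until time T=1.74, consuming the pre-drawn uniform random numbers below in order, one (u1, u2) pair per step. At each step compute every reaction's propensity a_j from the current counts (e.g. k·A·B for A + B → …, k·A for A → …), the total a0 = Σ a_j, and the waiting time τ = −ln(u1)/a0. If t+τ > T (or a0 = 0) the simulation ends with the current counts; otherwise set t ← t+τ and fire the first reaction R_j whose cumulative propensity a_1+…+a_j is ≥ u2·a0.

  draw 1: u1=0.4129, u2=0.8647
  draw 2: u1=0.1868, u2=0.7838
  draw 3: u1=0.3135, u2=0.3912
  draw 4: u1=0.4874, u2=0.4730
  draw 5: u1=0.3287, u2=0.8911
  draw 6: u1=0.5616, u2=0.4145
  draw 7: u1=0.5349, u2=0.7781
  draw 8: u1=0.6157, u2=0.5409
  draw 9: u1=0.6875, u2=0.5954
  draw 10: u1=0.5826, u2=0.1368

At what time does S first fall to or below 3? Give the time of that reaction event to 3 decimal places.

t=0.000: D=3 S=4 R=4
Draw 1: a1=1.364, a2=0.920, a3=4.208, a4=0.555, a0=7.047; τ=−ln(0.4129)/7.047=0.126 → t=0.126; u2·a0=0.8647·7.047=6.094; a1+a2=2.284 < 6.094 ≤ a1+…+a3=6.492 → R3 fires; D=3 S=3 R=5
Draw 2: a1=1.023, a2=1.150, a3=3.945, a4=0.555, a0=6.673; τ=−ln(0.1868)/6.673=0.251 → t=0.377; u2·a0=0.7838·6.673=5.230; a1+a2=2.173 < 5.230 ≤ a1+…+a3=6.118 → R3 fires; D=3 S=2 R=6
Draw 3: a1=0.682, a2=1.380, a3=3.156, a4=0.555, a0=5.773; τ=−ln(0.3135)/5.773=0.201 → t=0.578; u2·a0=0.3912·5.773=2.258; a1+a2=2.062 < 2.258 ≤ a1+…+a3=5.218 → R3 fires; D=3 S=1 R=7
Draw 4: a1=0.341, a2=1.610, a3=1.841, a4=0.555, a0=4.347; τ=−ln(0.4874)/4.347=0.165 → t=0.743; u2·a0=0.4730·4.347=2.056; a1+a2=1.951 < 2.056 ≤ a1+…+a3=3.792 → R3 fires; D=3 S=0 R=8
Draw 5: a1=0.000, a2=1.840, a3=0.000, a4=0.555, a0=2.395; τ=−ln(0.3287)/2.395=0.465 → t=1.208; u2·a0=0.8911·2.395=2.134; a1+…+a3=1.840 < 2.134 ≤ a1+…+a4=2.395 → R4 fires; D=2 S=2 R=10
Draw 6: a1=0.682, a2=2.300, a3=5.260, a4=0.370, a0=8.612; τ=−ln(0.5616)/8.612=0.067 → t=1.275; u2·a0=0.4145·8.612=3.570; a1+a2=2.982 < 3.570 ≤ a1+…+a3=8.242 → R3 fires; D=2 S=1 R=11
Draw 7: a1=0.341, a2=2.530, a3=2.893, a4=0.370, a0=6.134; τ=−ln(0.5349)/6.134=0.102 → t=1.377; u2·a0=0.7781·6.134=4.773; a1+a2=2.871 < 4.773 ≤ a1+…+a3=5.764 → R3 fires; D=2 S=0 R=12
Draw 8: a1=0.000, a2=2.760, a3=0.000, a4=0.370, a0=3.130; τ=−ln(0.6157)/3.130=0.155 → t=1.532; u2·a0=0.5409·3.130=1.693; a1=0.000 < 1.693 ≤ a1+a2=2.760 → R2 fires; D=2 S=1 R=12
Draw 9: a1=0.341, a2=2.760, a3=3.156, a4=0.370, a0=6.627; τ=−ln(0.6875)/6.627=0.057 → t=1.588; u2·a0=0.5954·6.627=3.946; a1+a2=3.101 < 3.946 ≤ a1+…+a3=6.257 → R3 fires; D=2 S=0 R=13
Draw 10: a1=0.000, a2=2.990, a3=0.000, a4=0.370, a0=3.360; τ=−ln(0.5826)/3.360=0.161 → t=1.749 > T=1.74: stop.
S first becomes ≤ 3 when it reaches 3 at the event at t=0.126.

Threshold first reached at t = 0.126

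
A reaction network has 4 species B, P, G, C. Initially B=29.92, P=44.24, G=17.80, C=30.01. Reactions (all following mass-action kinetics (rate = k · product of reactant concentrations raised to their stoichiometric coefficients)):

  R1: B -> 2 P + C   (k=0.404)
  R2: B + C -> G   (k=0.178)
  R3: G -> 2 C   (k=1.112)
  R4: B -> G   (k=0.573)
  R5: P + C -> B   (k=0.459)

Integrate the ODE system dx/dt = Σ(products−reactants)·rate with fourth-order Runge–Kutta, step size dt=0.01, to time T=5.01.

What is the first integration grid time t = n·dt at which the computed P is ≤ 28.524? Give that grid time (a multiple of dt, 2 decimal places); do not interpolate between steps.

RK4 with dt=0.01: 501 steps to T=5.01. Trajectory (selected grid times):
t=0.00: B=29.92 P=44.24 G=17.80 C=30.01
t=0.06: B=38.41 P=28.87 G=24.12 C=10.11
t=0.07: B=38.62 P=27.94 G=24.72 C=8.92
t=0.56: B=30.89 P=15.87 G=34.78 C=6.44
t=1.11: B=17.46 P=4.61 G=41.49 C=14.24
t=1.67: B=2.09 P=0.17 G=37.63 C=40.20
t=2.23: B=0.01 P=0.00 G=21.65 C=74.39
t=2.78: B=0.00 P=0.00 G=11.75 C=94.20
t=3.34: B=0.00 P=0.00 G=6.30 C=105.10
t=3.90: B=0.00 P=0.00 G=3.38 C=110.94
t=4.45: B=0.00 P=0.00 G=1.83 C=114.04
t=5.01: B=0.00 P=0.00 G=0.98 C=115.74
P(0.06)=28.869 > 28.524 but P(0.07)=27.943 ≤ 28.524, so the first grid time is t=0.07.

Threshold first reached at t = 0.07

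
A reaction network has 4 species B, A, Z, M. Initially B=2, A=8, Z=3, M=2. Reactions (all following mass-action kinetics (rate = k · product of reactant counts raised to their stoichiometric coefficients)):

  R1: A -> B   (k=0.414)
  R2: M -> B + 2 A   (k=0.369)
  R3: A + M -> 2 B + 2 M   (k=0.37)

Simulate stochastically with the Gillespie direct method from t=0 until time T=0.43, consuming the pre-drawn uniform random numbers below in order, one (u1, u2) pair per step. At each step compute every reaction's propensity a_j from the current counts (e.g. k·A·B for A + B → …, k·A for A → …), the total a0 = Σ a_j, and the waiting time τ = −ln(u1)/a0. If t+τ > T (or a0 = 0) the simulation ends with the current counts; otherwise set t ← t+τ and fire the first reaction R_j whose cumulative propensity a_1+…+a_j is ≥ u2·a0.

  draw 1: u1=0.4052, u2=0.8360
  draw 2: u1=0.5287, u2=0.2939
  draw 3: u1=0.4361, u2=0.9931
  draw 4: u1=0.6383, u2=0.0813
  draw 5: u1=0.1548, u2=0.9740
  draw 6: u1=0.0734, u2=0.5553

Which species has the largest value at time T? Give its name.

Dominant species at T: B

t=0.000: B=2 A=8 Z=3 M=2
Draw 1: a1=3.312, a2=0.738, a3=5.920, a0=9.970; τ=−ln(0.4052)/9.970=0.091 → t=0.091; u2·a0=0.8360·9.970=8.335; a1+a2=4.050 < 8.335 ≤ a1+…+a3=9.970 → R3 fires; B=4 A=7 Z=3 M=3
Draw 2: a1=2.898, a2=1.107, a3=7.770, a0=11.775; τ=−ln(0.5287)/11.775=0.054 → t=0.145; u2·a0=0.2939·11.775=3.461; a1=2.898 < 3.461 ≤ a1+a2=4.005 → R2 fires; B=5 A=9 Z=3 M=2
Draw 3: a1=3.726, a2=0.738, a3=6.660, a0=11.124; τ=−ln(0.4361)/11.124=0.075 → t=0.219; u2·a0=0.9931·11.124=11.047; a1+a2=4.464 < 11.047 ≤ a1+…+a3=11.124 → R3 fires; B=7 A=8 Z=3 M=3
Draw 4: a1=3.312, a2=1.107, a3=8.880, a0=13.299; τ=−ln(0.6383)/13.299=0.034 → t=0.253; u2·a0=0.0813·13.299=1.081 ≤ a1=3.312 → R1 fires; B=8 A=7 Z=3 M=3
Draw 5: a1=2.898, a2=1.107, a3=7.770, a0=11.775; τ=−ln(0.1548)/11.775=0.158 → t=0.412; u2·a0=0.9740·11.775=11.469; a1+a2=4.005 < 11.469 ≤ a1+…+a3=11.775 → R3 fires; B=10 A=6 Z=3 M=4
Draw 6: a1=2.484, a2=1.476, a3=8.880, a0=12.840; τ=−ln(0.0734)/12.840=0.203 → t=0.615 > T=0.43: stop.
At T=0.43: B=10 A=6 Z=3 M=4; the largest is B.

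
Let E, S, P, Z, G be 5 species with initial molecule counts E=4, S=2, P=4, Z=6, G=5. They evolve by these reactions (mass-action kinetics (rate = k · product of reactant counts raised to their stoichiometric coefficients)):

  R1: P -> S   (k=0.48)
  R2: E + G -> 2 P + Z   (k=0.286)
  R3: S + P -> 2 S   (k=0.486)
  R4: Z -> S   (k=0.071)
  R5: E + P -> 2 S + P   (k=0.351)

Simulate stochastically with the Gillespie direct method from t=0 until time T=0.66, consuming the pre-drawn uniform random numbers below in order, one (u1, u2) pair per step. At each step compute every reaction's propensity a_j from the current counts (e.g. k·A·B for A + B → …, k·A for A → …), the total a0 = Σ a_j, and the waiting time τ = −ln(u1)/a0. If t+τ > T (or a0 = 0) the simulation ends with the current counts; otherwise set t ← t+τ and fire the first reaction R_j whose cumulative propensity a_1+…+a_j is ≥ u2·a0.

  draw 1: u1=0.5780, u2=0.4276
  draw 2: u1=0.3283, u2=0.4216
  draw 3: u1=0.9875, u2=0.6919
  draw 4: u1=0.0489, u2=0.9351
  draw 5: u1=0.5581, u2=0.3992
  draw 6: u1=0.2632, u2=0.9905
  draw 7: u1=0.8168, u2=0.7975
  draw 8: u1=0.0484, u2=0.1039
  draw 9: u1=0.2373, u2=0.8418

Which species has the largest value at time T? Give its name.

Dominant species at T: S

t=0.000: E=4 S=2 P=4 Z=6 G=5
Draw 1: a1=1.920, a2=5.720, a3=3.888, a4=0.426, a5=5.616, a0=17.570; τ=−ln(0.5780)/17.570=0.031 → t=0.031; u2·a0=0.4276·17.570=7.513; a1=1.920 < 7.513 ≤ a1+a2=7.640 → R2 fires; E=3 S=2 P=6 Z=7 G=4
Draw 2: a1=2.880, a2=3.432, a3=5.832, a4=0.497, a5=6.318, a0=18.959; τ=−ln(0.3283)/18.959=0.059 → t=0.090; u2·a0=0.4216·18.959=7.993; a1+a2=6.312 < 7.993 ≤ a1+…+a3=12.144 → R3 fires; E=3 S=3 P=5 Z=7 G=4
Draw 3: a1=2.400, a2=3.432, a3=7.290, a4=0.497, a5=5.265, a0=18.884; τ=−ln(0.9875)/18.884=0.001 → t=0.091; u2·a0=0.6919·18.884=13.066; a1+a2=5.832 < 13.066 ≤ a1+…+a3=13.122 → R3 fires; E=3 S=4 P=4 Z=7 G=4
Draw 4: a1=1.920, a2=3.432, a3=7.776, a4=0.497, a5=4.212, a0=17.837; τ=−ln(0.0489)/17.837=0.169 → t=0.260; u2·a0=0.9351·17.837=16.679; a1+…+a4=13.625 < 16.679 ≤ a1+…+a5=17.837 → R5 fires; E=2 S=6 P=4 Z=7 G=4
Draw 5: a1=1.920, a2=2.288, a3=11.664, a4=0.497, a5=2.808, a0=19.177; τ=−ln(0.5581)/19.177=0.030 → t=0.290; u2·a0=0.3992·19.177=7.655; a1+a2=4.208 < 7.655 ≤ a1+…+a3=15.872 → R3 fires; E=2 S=7 P=3 Z=7 G=4
Draw 6: a1=1.440, a2=2.288, a3=10.206, a4=0.497, a5=2.106, a0=16.537; τ=−ln(0.2632)/16.537=0.081 → t=0.371; u2·a0=0.9905·16.537=16.380; a1+…+a4=14.431 < 16.380 ≤ a1+…+a5=16.537 → R5 fires; E=1 S=9 P=3 Z=7 G=4
Draw 7: a1=1.440, a2=1.144, a3=13.122, a4=0.497, a5=1.053, a0=17.256; τ=−ln(0.8168)/17.256=0.012 → t=0.383; u2·a0=0.7975·17.256=13.762; a1+a2=2.584 < 13.762 ≤ a1+…+a3=15.706 → R3 fires; E=1 S=10 P=2 Z=7 G=4
Draw 8: a1=0.960, a2=1.144, a3=9.720, a4=0.497, a5=0.702, a0=13.023; τ=−ln(0.0484)/13.023=0.233 → t=0.615; u2·a0=0.1039·13.023=1.353; a1=0.960 < 1.353 ≤ a1+a2=2.104 → R2 fires; E=0 S=10 P=4 Z=8 G=3
Draw 9: a1=1.920, a2=0.000, a3=19.440, a4=0.568, a5=0.000, a0=21.928; τ=−ln(0.2373)/21.928=0.066 → t=0.681 > T=0.66: stop.
At T=0.66: E=0 S=10 P=4 Z=8 G=3; the largest is S.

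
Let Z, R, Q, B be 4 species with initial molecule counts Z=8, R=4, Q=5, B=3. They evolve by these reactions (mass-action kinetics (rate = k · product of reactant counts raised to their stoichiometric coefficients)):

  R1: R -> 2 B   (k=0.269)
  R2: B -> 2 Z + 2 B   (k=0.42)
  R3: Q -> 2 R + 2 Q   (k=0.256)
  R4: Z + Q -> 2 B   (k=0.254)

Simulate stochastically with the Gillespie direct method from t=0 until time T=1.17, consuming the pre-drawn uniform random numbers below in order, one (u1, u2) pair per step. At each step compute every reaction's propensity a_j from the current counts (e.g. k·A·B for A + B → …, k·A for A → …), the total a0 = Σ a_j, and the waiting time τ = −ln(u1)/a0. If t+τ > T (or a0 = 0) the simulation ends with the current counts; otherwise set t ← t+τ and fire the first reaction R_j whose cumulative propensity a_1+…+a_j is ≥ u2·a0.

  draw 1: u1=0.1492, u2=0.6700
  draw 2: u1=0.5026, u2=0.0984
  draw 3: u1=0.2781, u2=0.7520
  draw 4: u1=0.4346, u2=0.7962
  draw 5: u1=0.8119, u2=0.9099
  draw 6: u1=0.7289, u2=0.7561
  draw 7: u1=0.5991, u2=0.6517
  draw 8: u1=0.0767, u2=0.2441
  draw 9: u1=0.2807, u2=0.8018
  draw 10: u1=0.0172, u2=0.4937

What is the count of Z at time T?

Z at T = 11

t=0.000: Z=8 R=4 Q=5 B=3
Draw 1: a1=1.076, a2=1.260, a3=1.280, a4=10.160, a0=13.776; τ=−ln(0.1492)/13.776=0.138 → t=0.138; u2·a0=0.6700·13.776=9.230; a1+…+a3=3.616 < 9.230 ≤ a1+…+a4=13.776 → R4 fires; Z=7 R=4 Q=4 B=5
Draw 2: a1=1.076, a2=2.100, a3=1.024, a4=7.112, a0=11.312; τ=−ln(0.5026)/11.312=0.061 → t=0.199; u2·a0=0.0984·11.312=1.113; a1=1.076 < 1.113 ≤ a1+a2=3.176 → R2 fires; Z=9 R=4 Q=4 B=6
Draw 3: a1=1.076, a2=2.520, a3=1.024, a4=9.144, a0=13.764; τ=−ln(0.2781)/13.764=0.093 → t=0.292; u2·a0=0.7520·13.764=10.351; a1+…+a3=4.620 < 10.351 ≤ a1+…+a4=13.764 → R4 fires; Z=8 R=4 Q=3 B=8
Draw 4: a1=1.076, a2=3.360, a3=0.768, a4=6.096, a0=11.300; τ=−ln(0.4346)/11.300=0.074 → t=0.366; u2·a0=0.7962·11.300=8.997; a1+…+a3=5.204 < 8.997 ≤ a1+…+a4=11.300 → R4 fires; Z=7 R=4 Q=2 B=10
Draw 5: a1=1.076, a2=4.200, a3=0.512, a4=3.556, a0=9.344; τ=−ln(0.8119)/9.344=0.022 → t=0.388; u2·a0=0.9099·9.344=8.502; a1+…+a3=5.788 < 8.502 ≤ a1+…+a4=9.344 → R4 fires; Z=6 R=4 Q=1 B=12
Draw 6: a1=1.076, a2=5.040, a3=0.256, a4=1.524, a0=7.896; τ=−ln(0.7289)/7.896=0.040 → t=0.428; u2·a0=0.7561·7.896=5.970; a1=1.076 < 5.970 ≤ a1+a2=6.116 → R2 fires; Z=8 R=4 Q=1 B=13
Draw 7: a1=1.076, a2=5.460, a3=0.256, a4=2.032, a0=8.824; τ=−ln(0.5991)/8.824=0.058 → t=0.486; u2·a0=0.6517·8.824=5.751; a1=1.076 < 5.751 ≤ a1+a2=6.536 → R2 fires; Z=10 R=4 Q=1 B=14
Draw 8: a1=1.076, a2=5.880, a3=0.256, a4=2.540, a0=9.752; τ=−ln(0.0767)/9.752=0.263 → t=0.749; u2·a0=0.2441·9.752=2.380; a1=1.076 < 2.380 ≤ a1+a2=6.956 → R2 fires; Z=12 R=4 Q=1 B=15
Draw 9: a1=1.076, a2=6.300, a3=0.256, a4=3.048, a0=10.680; τ=−ln(0.2807)/10.680=0.119 → t=0.868; u2·a0=0.8018·10.680=8.563; a1+…+a3=7.632 < 8.563 ≤ a1+…+a4=10.680 → R4 fires; Z=11 R=4 Q=0 B=17
Draw 10: a1=1.076, a2=7.140, a3=0.000, a4=0.000, a0=8.216; τ=−ln(0.0172)/8.216=0.495 → t=1.363 > T=1.17: stop.
Read off Z at T=1.17: 11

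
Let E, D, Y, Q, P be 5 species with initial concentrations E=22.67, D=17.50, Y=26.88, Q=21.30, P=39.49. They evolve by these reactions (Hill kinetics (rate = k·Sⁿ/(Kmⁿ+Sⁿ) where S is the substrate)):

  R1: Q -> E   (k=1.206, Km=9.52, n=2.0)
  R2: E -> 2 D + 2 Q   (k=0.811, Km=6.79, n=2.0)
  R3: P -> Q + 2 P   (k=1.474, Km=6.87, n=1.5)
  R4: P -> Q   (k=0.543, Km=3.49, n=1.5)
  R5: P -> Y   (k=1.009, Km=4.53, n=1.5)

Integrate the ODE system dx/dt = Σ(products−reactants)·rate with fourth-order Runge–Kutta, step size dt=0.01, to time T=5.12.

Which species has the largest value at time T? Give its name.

RK4 with dt=0.01: 512 steps to T=5.12. Trajectory (selected grid times):
t=0.00: E=22.67 D=17.50 Y=26.88 Q=21.30 P=39.49
t=0.57: E=22.82 D=18.35 Y=27.43 Q=22.65 P=39.42
t=1.14: E=22.99 D=19.20 Y=27.99 Q=24.00 P=39.35
t=1.71: E=23.16 D=20.05 Y=28.54 Q=25.34 P=39.27
t=2.28: E=23.34 D=20.90 Y=29.09 Q=26.67 P=39.20
t=2.84: E=23.52 D=21.74 Y=29.64 Q=27.97 P=39.13
t=3.41: E=23.72 D=22.59 Y=30.19 Q=29.29 P=39.06
t=3.98: E=23.91 D=23.45 Y=30.74 Q=30.60 P=38.99
t=4.55: E=24.11 D=24.30 Y=31.30 Q=31.91 P=38.91
t=5.12: E=24.32 D=25.16 Y=31.85 Q=33.22 P=38.84
At T=5.12: E=24.32 D=25.16 Y=31.85 Q=33.22 P=38.84; the largest is P.

Dominant species at T: P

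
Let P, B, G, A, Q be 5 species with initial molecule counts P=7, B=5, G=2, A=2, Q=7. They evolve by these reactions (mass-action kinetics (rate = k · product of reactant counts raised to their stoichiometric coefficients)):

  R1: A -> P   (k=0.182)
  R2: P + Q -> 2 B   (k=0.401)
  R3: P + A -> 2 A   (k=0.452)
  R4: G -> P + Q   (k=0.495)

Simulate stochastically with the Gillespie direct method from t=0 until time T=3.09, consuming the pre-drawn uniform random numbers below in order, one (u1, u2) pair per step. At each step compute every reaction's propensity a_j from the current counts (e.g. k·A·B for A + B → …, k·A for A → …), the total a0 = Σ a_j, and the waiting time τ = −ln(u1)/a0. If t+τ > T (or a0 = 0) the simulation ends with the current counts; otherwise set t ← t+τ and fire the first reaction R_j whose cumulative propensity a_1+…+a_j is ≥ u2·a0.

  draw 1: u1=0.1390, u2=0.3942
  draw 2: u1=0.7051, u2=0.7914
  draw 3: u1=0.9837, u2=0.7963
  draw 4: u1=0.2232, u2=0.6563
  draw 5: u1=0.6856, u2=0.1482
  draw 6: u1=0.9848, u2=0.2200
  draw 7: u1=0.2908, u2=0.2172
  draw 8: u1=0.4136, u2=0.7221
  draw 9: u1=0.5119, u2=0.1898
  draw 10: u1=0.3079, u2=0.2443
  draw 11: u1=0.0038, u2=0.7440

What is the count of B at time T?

t=0.000: P=7 B=5 G=2 A=2 Q=7
Draw 1: a1=0.364, a2=19.649, a3=6.328, a4=0.990, a0=27.331; τ=−ln(0.1390)/27.331=0.072 → t=0.072; u2·a0=0.3942·27.331=10.774; a1=0.364 < 10.774 ≤ a1+a2=20.013 → R2 fires; P=6 B=7 G=2 A=2 Q=6
Draw 2: a1=0.364, a2=14.436, a3=5.424, a4=0.990, a0=21.214; τ=−ln(0.7051)/21.214=0.016 → t=0.089; u2·a0=0.7914·21.214=16.789; a1+a2=14.800 < 16.789 ≤ a1+…+a3=20.224 → R3 fires; P=5 B=7 G=2 A=3 Q=6
Draw 3: a1=0.546, a2=12.030, a3=6.780, a4=0.990, a0=20.346; τ=−ln(0.9837)/20.346=0.001 → t=0.089; u2·a0=0.7963·20.346=16.202; a1+a2=12.576 < 16.202 ≤ a1+…+a3=19.356 → R3 fires; P=4 B=7 G=2 A=4 Q=6
Draw 4: a1=0.728, a2=9.624, a3=7.232, a4=0.990, a0=18.574; τ=−ln(0.2232)/18.574=0.081 → t=0.170; u2·a0=0.6563·18.574=12.190; a1+a2=10.352 < 12.190 ≤ a1+…+a3=17.584 → R3 fires; P=3 B=7 G=2 A=5 Q=6
Draw 5: a1=0.910, a2=7.218, a3=6.780, a4=0.990, a0=15.898; τ=−ln(0.6856)/15.898=0.024 → t=0.194; u2·a0=0.1482·15.898=2.356; a1=0.910 < 2.356 ≤ a1+a2=8.128 → R2 fires; P=2 B=9 G=2 A=5 Q=5
Draw 6: a1=0.910, a2=4.010, a3=4.520, a4=0.990, a0=10.430; τ=−ln(0.9848)/10.430=0.001 → t=0.195; u2·a0=0.2200·10.430=2.295; a1=0.910 < 2.295 ≤ a1+a2=4.920 → R2 fires; P=1 B=11 G=2 A=5 Q=4
Draw 7: a1=0.910, a2=1.604, a3=2.260, a4=0.990, a0=5.764; τ=−ln(0.2908)/5.764=0.214 → t=0.410; u2·a0=0.2172·5.764=1.252; a1=0.910 < 1.252 ≤ a1+a2=2.514 → R2 fires; P=0 B=13 G=2 A=5 Q=3
Draw 8: a1=0.910, a2=0.000, a3=0.000, a4=0.990, a0=1.900; τ=−ln(0.4136)/1.900=0.465 → t=0.874; u2·a0=0.7221·1.900=1.372; a1+…+a3=0.910 < 1.372 ≤ a1+…+a4=1.900 → R4 fires; P=1 B=13 G=1 A=5 Q=4
Draw 9: a1=0.910, a2=1.604, a3=2.260, a4=0.495, a0=5.269; τ=−ln(0.5119)/5.269=0.127 → t=1.001; u2·a0=0.1898·5.269=1.000; a1=0.910 < 1.000 ≤ a1+a2=2.514 → R2 fires; P=0 B=15 G=1 A=5 Q=3
Draw 10: a1=0.910, a2=0.000, a3=0.000, a4=0.495, a0=1.405; τ=−ln(0.3079)/1.405=0.838 → t=1.840; u2·a0=0.2443·1.405=0.343 ≤ a1=0.910 → R1 fires; P=1 B=15 G=1 A=4 Q=3
Draw 11: a1=0.728, a2=1.203, a3=1.808, a4=0.495, a0=4.234; τ=−ln(0.0038)/4.234=1.316 → t=3.156 > T=3.09: stop.
Read off B at T=3.09: 15

B at T = 15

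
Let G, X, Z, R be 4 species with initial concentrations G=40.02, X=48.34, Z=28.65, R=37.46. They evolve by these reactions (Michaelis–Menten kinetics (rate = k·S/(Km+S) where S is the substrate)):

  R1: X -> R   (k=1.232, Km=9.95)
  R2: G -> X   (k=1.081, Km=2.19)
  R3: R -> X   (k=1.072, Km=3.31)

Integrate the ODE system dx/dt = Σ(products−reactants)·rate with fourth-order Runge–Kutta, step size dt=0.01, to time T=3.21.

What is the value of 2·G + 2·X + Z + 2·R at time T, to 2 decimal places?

Value at T = 280.29

Check how each reaction changes W = 2·G + 2·X + Z + 2·R (weight of products minus weight of reactants):
R1: X -> R: (2·1) − (2·1) = 2 − 2 = 0
R2: G -> X: (2·1) − (2·1) = 2 − 2 = 0
R3: R -> X: (2·1) − (2·1) = 2 − 2 = 0
Every reaction leaves W unchanged, so W is conserved and no simulation is needed: W(T) = W(0) = 2·40.02 + 2·48.34 + 28.65 + 2·37.46 = 280.29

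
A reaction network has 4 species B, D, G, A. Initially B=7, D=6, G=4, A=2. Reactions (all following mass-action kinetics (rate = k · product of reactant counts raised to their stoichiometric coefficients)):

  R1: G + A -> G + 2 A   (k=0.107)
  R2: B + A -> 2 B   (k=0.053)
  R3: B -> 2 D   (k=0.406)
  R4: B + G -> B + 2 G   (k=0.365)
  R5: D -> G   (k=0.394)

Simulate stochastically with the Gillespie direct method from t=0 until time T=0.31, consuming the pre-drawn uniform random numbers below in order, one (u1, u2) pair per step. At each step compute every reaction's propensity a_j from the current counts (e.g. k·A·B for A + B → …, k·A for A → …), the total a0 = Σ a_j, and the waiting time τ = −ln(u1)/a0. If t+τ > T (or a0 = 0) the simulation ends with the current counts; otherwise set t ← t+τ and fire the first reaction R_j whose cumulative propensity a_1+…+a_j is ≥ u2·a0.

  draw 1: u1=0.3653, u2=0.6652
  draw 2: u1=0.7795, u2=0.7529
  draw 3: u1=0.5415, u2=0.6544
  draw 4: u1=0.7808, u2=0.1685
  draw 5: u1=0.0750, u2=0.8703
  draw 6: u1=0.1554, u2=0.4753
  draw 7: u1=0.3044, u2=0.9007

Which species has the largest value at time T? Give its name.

t=0.000: B=7 D=6 G=4 A=2
Draw 1: a1=0.856, a2=0.742, a3=2.842, a4=10.220, a5=2.364, a0=17.024; τ=−ln(0.3653)/17.024=0.059 → t=0.059; u2·a0=0.6652·17.024=11.324; a1+…+a3=4.440 < 11.324 ≤ a1+…+a4=14.660 → R4 fires; B=7 D=6 G=5 A=2
Draw 2: a1=1.070, a2=0.742, a3=2.842, a4=12.775, a5=2.364, a0=19.793; τ=−ln(0.7795)/19.793=0.013 → t=0.072; u2·a0=0.7529·19.793=14.902; a1+…+a3=4.654 < 14.902 ≤ a1+…+a4=17.429 → R4 fires; B=7 D=6 G=6 A=2
Draw 3: a1=1.284, a2=0.742, a3=2.842, a4=15.330, a5=2.364, a0=22.562; τ=−ln(0.5415)/22.562=0.027 → t=0.099; u2·a0=0.6544·22.562=14.765; a1+…+a3=4.868 < 14.765 ≤ a1+…+a4=20.198 → R4 fires; B=7 D=6 G=7 A=2
Draw 4: a1=1.498, a2=0.742, a3=2.842, a4=17.885, a5=2.364, a0=25.331; τ=−ln(0.7808)/25.331=0.010 → t=0.109; u2·a0=0.1685·25.331=4.268; a1+a2=2.240 < 4.268 ≤ a1+…+a3=5.082 → R3 fires; B=6 D=8 G=7 A=2
Draw 5: a1=1.498, a2=0.636, a3=2.436, a4=15.330, a5=3.152, a0=23.052; τ=−ln(0.0750)/23.052=0.112 → t=0.221; u2·a0=0.8703·23.052=20.062; a1+…+a4=19.900 < 20.062 ≤ a1+…+a5=23.052 → R5 fires; B=6 D=7 G=8 A=2
Draw 6: a1=1.712, a2=0.636, a3=2.436, a4=17.520, a5=2.758, a0=25.062; τ=−ln(0.1554)/25.062=0.074 → t=0.295; u2·a0=0.4753·25.062=11.912; a1+…+a3=4.784 < 11.912 ≤ a1+…+a4=22.304 → R4 fires; B=6 D=7 G=9 A=2
Draw 7: a1=1.926, a2=0.636, a3=2.436, a4=19.710, a5=2.758, a0=27.466; τ=−ln(0.3044)/27.466=0.043 → t=0.339 > T=0.31: stop.
At T=0.31: B=6 D=7 G=9 A=2; the largest is G.

Dominant species at T: G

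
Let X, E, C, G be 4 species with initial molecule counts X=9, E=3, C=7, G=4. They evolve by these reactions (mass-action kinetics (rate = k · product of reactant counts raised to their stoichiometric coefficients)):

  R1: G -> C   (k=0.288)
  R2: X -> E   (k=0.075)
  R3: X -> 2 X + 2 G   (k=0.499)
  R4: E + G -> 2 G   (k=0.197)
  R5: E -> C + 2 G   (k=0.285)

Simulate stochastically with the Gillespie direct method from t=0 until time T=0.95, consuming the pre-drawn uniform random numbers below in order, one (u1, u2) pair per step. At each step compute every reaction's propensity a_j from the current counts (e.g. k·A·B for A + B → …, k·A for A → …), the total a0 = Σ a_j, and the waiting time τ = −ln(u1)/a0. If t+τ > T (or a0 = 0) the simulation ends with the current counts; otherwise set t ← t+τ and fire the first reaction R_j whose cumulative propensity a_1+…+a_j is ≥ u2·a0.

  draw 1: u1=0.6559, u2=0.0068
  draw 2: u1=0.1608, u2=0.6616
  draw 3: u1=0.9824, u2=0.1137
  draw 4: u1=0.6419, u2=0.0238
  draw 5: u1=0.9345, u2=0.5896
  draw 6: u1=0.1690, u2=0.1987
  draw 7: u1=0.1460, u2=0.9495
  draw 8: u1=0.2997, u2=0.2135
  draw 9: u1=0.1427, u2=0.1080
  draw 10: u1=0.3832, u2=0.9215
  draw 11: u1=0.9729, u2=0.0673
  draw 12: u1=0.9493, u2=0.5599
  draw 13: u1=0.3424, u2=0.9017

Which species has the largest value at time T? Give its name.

t=0.000: X=9 E=3 C=7 G=4
Draw 1: a1=1.152, a2=0.675, a3=4.491, a4=2.364, a5=0.855, a0=9.537; τ=−ln(0.6559)/9.537=0.044 → t=0.044; u2·a0=0.0068·9.537=0.065 ≤ a1=1.152 → R1 fires; X=9 E=3 C=8 G=3
Draw 2: a1=0.864, a2=0.675, a3=4.491, a4=1.773, a5=0.855, a0=8.658; τ=−ln(0.1608)/8.658=0.211 → t=0.255; u2·a0=0.6616·8.658=5.728; a1+a2=1.539 < 5.728 ≤ a1+…+a3=6.030 → R3 fires; X=10 E=3 C=8 G=5
Draw 3: a1=1.440, a2=0.750, a3=4.990, a4=2.955, a5=0.855, a0=10.990; τ=−ln(0.9824)/10.990=0.002 → t=0.257; u2·a0=0.1137·10.990=1.250 ≤ a1=1.440 → R1 fires; X=10 E=3 C=9 G=4
Draw 4: a1=1.152, a2=0.750, a3=4.990, a4=2.364, a5=0.855, a0=10.111; τ=−ln(0.6419)/10.111=0.044 → t=0.301; u2·a0=0.0238·10.111=0.241 ≤ a1=1.152 → R1 fires; X=10 E=3 C=10 G=3
Draw 5: a1=0.864, a2=0.750, a3=4.990, a4=1.773, a5=0.855, a0=9.232; τ=−ln(0.9345)/9.232=0.007 → t=0.308; u2·a0=0.5896·9.232=5.443; a1+a2=1.614 < 5.443 ≤ a1+…+a3=6.604 → R3 fires; X=11 E=3 C=10 G=5
Draw 6: a1=1.440, a2=0.825, a3=5.489, a4=2.955, a5=0.855, a0=11.564; τ=−ln(0.1690)/11.564=0.154 → t=0.462; u2·a0=0.1987·11.564=2.298; a1+a2=2.265 < 2.298 ≤ a1+…+a3=7.754 → R3 fires; X=12 E=3 C=10 G=7
Draw 7: a1=2.016, a2=0.900, a3=5.988, a4=4.137, a5=0.855, a0=13.896; τ=−ln(0.1460)/13.896=0.138 → t=0.600; u2·a0=0.9495·13.896=13.194; a1+…+a4=13.041 < 13.194 ≤ a1+…+a5=13.896 → R5 fires; X=12 E=2 C=11 G=9
Draw 8: a1=2.592, a2=0.900, a3=5.988, a4=3.546, a5=0.570, a0=13.596; τ=−ln(0.2997)/13.596=0.089 → t=0.689; u2·a0=0.2135·13.596=2.903; a1=2.592 < 2.903 ≤ a1+a2=3.492 → R2 fires; X=11 E=3 C=11 G=9
Draw 9: a1=2.592, a2=0.825, a3=5.489, a4=5.319, a5=0.855, a0=15.080; τ=−ln(0.1427)/15.080=0.129 → t=0.818; u2·a0=0.1080·15.080=1.629 ≤ a1=2.592 → R1 fires; X=11 E=3 C=12 G=8
Draw 10: a1=2.304, a2=0.825, a3=5.489, a4=4.728, a5=0.855, a0=14.201; τ=−ln(0.3832)/14.201=0.068 → t=0.886; u2·a0=0.9215·14.201=13.086; a1+…+a3=8.618 < 13.086 ≤ a1+…+a4=13.346 → R4 fires; X=11 E=2 C=12 G=9
Draw 11: a1=2.592, a2=0.825, a3=5.489, a4=3.546, a5=0.570, a0=13.022; τ=−ln(0.9729)/13.022=0.002 → t=0.888; u2·a0=0.0673·13.022=0.876 ≤ a1=2.592 → R1 fires; X=11 E=2 C=13 G=8
Draw 12: a1=2.304, a2=0.825, a3=5.489, a4=3.152, a5=0.570, a0=12.340; τ=−ln(0.9493)/12.340=0.004 → t=0.892; u2·a0=0.5599·12.340=6.909; a1+a2=3.129 < 6.909 ≤ a1+…+a3=8.618 → R3 fires; X=12 E=2 C=13 G=10
Draw 13: a1=2.880, a2=0.900, a3=5.988, a4=3.940, a5=0.570, a0=14.278; τ=−ln(0.3424)/14.278=0.075 → t=0.967 > T=0.95: stop.
At T=0.95: X=12 E=2 C=13 G=10; the largest is C.

Dominant species at T: C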